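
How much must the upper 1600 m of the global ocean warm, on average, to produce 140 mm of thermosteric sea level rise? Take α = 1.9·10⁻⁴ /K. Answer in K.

0.461 K

ΔT = Δh/(αH) = 0.14 / (1.9×10⁻⁴ × 1600) ≈ 0.4605 K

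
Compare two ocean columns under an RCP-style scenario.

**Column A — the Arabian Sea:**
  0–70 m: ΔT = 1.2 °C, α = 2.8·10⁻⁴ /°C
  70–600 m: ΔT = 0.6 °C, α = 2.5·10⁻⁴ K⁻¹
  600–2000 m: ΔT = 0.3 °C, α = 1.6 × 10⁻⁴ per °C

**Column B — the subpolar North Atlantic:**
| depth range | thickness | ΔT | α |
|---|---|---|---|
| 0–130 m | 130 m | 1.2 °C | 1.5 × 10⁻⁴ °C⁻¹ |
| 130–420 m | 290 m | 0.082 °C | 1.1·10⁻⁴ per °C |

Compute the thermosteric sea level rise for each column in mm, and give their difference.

A: 170 mm; B: 26.0 mm; difference 144 mm

A Layer 1: 70 × 1.2 × 2.8×10⁻⁴ = 0.02352 m
A 70–600 m: 2.5×10⁻⁴ × 530 × 0.6 = 0.07950 m
A Layer 3: 1400 × 1.6×10⁻⁴ × 0.3 = 0.06720 m
A total: 0.17022 m
B Layer 1: 1.2 × 130 × 1.5×10⁻⁴ = 0.02340 m
B Layer 2: 1.1×10⁻⁴ × 0.082 × 290 = 0.0026158 m
B total: 0.0260158 m
Difference: 0.17022 − 0.0260158 = 0.1442042 m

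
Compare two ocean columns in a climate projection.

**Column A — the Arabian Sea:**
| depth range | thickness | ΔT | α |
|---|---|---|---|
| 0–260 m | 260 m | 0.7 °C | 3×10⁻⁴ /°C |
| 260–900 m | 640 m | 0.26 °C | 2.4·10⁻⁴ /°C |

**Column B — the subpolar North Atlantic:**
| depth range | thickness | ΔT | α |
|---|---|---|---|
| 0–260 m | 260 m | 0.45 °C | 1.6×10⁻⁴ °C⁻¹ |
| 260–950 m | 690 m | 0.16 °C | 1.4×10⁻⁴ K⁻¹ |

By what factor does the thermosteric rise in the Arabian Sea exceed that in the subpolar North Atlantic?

≈ 2.8×

A Layer 1: 3×10⁻⁴ × 0.7 × 260 = 0.05460 m
A 640 × 2.4×10⁻⁴ × 0.26 = 0.039936 m
A total: 0.094536 m
B 0.45 × 260 × 1.6×10⁻⁴ = 0.01872 m
B 0.16 × 690 × 1.4×10⁻⁴ = 0.015456 m
B total: 0.034176 m
Ratio: 0.094536 / 0.034176 ≈ 2.766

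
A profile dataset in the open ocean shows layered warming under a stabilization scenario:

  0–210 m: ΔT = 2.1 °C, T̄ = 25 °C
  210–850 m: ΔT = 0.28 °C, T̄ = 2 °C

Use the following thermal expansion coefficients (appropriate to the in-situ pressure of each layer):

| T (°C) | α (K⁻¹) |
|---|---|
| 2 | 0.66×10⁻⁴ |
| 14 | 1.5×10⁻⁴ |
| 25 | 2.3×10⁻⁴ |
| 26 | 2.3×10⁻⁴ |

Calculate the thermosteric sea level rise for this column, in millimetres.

Layer 1 at 25 °C → α = 2.3×10⁻⁴ K⁻¹
Layer 2 at 2 °C → α = 0.66×10⁻⁴ K⁻¹
2.3×10⁻⁴ × 210 × 2.1 = 0.10143 m
Layer 2: 640 × 0.66×10⁻⁴ × 0.28 = 0.0118272 m
Δh = 0.10143 + 0.0118272 = 0.1132572 m

Δh ≈ 113 mm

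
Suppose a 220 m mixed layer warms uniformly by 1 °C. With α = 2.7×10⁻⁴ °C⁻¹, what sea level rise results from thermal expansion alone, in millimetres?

about 59 mm

Δh = αΔT·H = 2.7×10⁻⁴ × 1 × 220 = 0.05940 m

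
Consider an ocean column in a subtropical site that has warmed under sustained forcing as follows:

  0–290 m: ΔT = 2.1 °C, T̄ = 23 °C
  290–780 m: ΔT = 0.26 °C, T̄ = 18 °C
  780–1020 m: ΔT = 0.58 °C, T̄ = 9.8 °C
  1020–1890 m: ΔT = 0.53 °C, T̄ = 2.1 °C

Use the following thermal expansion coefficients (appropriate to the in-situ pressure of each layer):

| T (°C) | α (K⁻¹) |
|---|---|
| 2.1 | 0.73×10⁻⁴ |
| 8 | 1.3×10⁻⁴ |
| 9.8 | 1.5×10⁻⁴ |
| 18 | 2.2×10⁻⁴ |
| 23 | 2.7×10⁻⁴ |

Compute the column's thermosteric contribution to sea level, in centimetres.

Δh ≈ 24.7 cm

Layer 1 at 23 °C → α = 2.7×10⁻⁴ K⁻¹
Layer 2 at 18 °C → α = 2.2×10⁻⁴ K⁻¹
Layer 3 at 9.8 °C → α = 1.5×10⁻⁴ K⁻¹
Layer 4 at 2.1 °C → α = 0.73×10⁻⁴ K⁻¹
Layer 1: 2.7×10⁻⁴ × 2.1 × 290 = 0.16443 m
Layer 2: 0.26 × 490 × 2.2×10⁻⁴ = 0.028028 m
Layer 3: 1.5×10⁻⁴ × 0.58 × 240 = 0.02088 m
Layer 4: 0.53 × 0.73×10⁻⁴ × 870 = 0.0336603 m
Δh = 0.16443 + 0.028028 + 0.02088 + 0.0336603 = 0.2469983 m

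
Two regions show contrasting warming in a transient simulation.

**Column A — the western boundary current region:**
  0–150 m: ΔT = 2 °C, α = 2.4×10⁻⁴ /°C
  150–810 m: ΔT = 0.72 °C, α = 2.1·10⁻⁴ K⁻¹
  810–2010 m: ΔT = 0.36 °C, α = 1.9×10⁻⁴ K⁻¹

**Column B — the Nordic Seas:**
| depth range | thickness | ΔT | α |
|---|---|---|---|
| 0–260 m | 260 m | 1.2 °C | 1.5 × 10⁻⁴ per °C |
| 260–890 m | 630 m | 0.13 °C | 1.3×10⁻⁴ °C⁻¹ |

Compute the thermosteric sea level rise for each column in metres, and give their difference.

A 0–150 m: 150 × 2 × 2.4×10⁻⁴ = 0.07200 m
A Layer 2: 2.1×10⁻⁴ × 0.72 × 660 = 0.099792 m
A 0.36 × 1200 × 1.9×10⁻⁴ = 0.08208 m
A total: 0.253872 m
B Layer 1: 1.5×10⁻⁴ × 260 × 1.2 = 0.04680 m
B 260–890 m: 0.13 × 1.3×10⁻⁴ × 630 = 0.010647 m
B total: 0.057447 m
Difference: 0.253872 − 0.057447 = 0.196425 m

Δh_A ≈ 0.254 m, Δh_B ≈ 0.0574 m; difference ≈ 0.196 m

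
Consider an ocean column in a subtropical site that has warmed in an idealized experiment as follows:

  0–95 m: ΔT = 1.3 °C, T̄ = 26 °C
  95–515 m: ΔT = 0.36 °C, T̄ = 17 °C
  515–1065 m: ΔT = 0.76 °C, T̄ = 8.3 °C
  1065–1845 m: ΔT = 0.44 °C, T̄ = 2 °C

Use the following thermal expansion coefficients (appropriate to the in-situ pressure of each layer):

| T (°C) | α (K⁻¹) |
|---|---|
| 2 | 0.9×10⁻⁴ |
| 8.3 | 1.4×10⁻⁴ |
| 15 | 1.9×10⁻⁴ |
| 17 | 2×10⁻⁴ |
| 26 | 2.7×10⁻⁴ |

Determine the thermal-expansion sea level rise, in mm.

Layer 1 at 26 °C → α = 2.7×10⁻⁴ K⁻¹
Layer 2 at 17 °C → α = 2×10⁻⁴ K⁻¹
Layer 3 at 8.3 °C → α = 1.4×10⁻⁴ K⁻¹
Layer 4 at 2 °C → α = 0.9×10⁻⁴ K⁻¹
0–95 m: 1.3 × 2.7×10⁻⁴ × 95 = 0.033345 m
0.36 × 2×10⁻⁴ × 420 = 0.03024 m
515–1065 m: 550 × 1.4×10⁻⁴ × 0.76 = 0.05852 m
1065–1845 m: 0.9×10⁻⁴ × 0.44 × 780 = 0.030888 m
Δh = 0.033345 + 0.03024 + 0.05852 + 0.030888 = 0.152993 m ≈ 153 mm

Δh = 153 mm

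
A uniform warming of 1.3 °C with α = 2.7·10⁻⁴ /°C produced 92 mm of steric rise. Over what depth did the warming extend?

H = Δh/(αΔT) = 0.092 / (2.7×10⁻⁴ × 1.3) ≈ 262.1 m

262 m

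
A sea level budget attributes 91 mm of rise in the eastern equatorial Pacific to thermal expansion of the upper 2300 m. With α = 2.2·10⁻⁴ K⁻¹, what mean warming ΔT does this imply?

ΔT = Δh/(αH) = 0.091 / (2.2×10⁻⁴ × 2300) ≈ 0.1798 K

0.180 K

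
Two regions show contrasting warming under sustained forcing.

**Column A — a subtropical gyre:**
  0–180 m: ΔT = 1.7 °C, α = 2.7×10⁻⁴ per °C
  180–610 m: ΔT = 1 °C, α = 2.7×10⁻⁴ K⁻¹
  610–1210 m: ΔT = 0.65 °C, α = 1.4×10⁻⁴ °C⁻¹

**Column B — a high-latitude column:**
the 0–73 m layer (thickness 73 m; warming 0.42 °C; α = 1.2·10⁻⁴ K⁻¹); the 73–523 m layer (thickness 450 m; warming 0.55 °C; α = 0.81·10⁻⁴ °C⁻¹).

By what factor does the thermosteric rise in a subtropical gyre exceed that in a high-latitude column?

a factor of 10.7

A 180 × 2.7×10⁻⁴ × 1.7 = 0.08262 m
A 180–610 m: 2.7×10⁻⁴ × 1 × 430 = 0.11610 m
A 0.65 × 600 × 1.4×10⁻⁴ = 0.05460 m
A total: 0.25332 m
B 73 × 0.42 × 1.2×10⁻⁴ = 0.0036792 m
B 450 × 0.81×10⁻⁴ × 0.55 = 0.0200475 m
B total: 0.0237267 m
Ratio: 0.25332 / 0.0237267 ≈ 10.68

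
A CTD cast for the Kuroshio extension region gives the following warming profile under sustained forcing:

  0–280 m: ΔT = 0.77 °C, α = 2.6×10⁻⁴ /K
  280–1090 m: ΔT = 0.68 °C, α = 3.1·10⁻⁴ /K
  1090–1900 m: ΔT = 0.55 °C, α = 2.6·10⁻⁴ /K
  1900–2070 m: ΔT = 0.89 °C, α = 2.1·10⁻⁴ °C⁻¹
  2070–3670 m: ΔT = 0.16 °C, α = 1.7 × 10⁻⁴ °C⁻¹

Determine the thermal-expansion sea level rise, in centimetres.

0.77 × 280 × 2.6×10⁻⁴ = 0.056056 m
810 × 0.68 × 3.1×10⁻⁴ = 0.170748 m
Layer 3: 0.55 × 810 × 2.6×10⁻⁴ = 0.11583 m
Layer 4: 0.89 × 170 × 2.1×10⁻⁴ = 0.031773 m
1600 × 0.16 × 1.7×10⁻⁴ = 0.04352 m
Δh = 0.056056 + 0.170748 + 0.11583 + 0.031773 + 0.04352 = 0.417927 m

42 cm of thermosteric rise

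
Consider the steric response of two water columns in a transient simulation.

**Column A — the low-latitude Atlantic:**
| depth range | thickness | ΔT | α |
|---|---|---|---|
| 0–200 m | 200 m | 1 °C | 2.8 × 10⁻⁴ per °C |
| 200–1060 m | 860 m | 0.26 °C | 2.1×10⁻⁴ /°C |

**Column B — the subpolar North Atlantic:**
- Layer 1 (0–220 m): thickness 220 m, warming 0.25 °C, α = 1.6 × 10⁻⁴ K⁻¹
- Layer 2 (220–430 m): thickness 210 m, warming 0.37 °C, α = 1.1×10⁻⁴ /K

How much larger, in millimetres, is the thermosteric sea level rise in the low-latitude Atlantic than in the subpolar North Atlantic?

A 0–200 m: 1 × 200 × 2.8×10⁻⁴ = 0.05600 m
A 200–1060 m: 2.1×10⁻⁴ × 860 × 0.26 = 0.046956 m
A total: 0.102956 m
B 0–220 m: 0.25 × 220 × 1.6×10⁻⁴ = 0.00880 m
B 0.37 × 210 × 1.1×10⁻⁴ = 0.008547 m
B total: 0.017347 m
Difference: 0.102956 − 0.017347 = 0.085609 m

85.6 mm larger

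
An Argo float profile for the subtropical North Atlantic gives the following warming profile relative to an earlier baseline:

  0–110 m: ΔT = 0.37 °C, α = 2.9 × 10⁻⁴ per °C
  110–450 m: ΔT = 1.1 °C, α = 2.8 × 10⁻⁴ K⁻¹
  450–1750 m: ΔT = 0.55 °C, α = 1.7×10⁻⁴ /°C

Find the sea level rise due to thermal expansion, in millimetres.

Layer 1: 110 × 2.9×10⁻⁴ × 0.37 = 0.011803 m
110–450 m: 340 × 1.1 × 2.8×10⁻⁴ = 0.10472 m
450–1750 m: 1300 × 0.55 × 1.7×10⁻⁴ = 0.12155 m
Δh = 0.011803 + 0.10472 + 0.12155 = 0.238073 m

238 mm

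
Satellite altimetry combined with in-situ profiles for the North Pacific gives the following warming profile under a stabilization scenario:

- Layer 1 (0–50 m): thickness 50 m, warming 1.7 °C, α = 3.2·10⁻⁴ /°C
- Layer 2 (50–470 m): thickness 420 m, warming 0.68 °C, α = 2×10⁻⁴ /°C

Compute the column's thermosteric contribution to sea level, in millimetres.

0–50 m: 1.7 × 3.2×10⁻⁴ × 50 = 0.02720 m
50–470 m: 420 × 0.68 × 2×10⁻⁴ = 0.05712 m
Δh = 0.02720 + 0.05712 = 0.08432 m ≈ 84.3 mm

84.3 mm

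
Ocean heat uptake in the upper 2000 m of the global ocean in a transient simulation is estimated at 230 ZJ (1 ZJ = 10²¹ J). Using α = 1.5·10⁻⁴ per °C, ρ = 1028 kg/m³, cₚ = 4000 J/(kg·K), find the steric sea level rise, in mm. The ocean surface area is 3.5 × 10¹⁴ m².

Δh ≈ 24 mm

Per unit area: Q = 230×10²¹ / (3.5×10¹⁴) ≈ 6.571×10⁸ J/m²
Δh = αQ/(ρcₚ) = 1.5×10⁻⁴ × 6.571×10⁸ / (1028 × 4000) ≈ 0.02397 m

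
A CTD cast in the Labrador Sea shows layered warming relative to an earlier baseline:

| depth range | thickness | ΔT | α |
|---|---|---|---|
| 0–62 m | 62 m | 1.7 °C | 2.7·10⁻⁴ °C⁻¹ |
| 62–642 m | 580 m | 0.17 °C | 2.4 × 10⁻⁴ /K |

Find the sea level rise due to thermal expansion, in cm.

0–62 m: 1.7 × 2.7×10⁻⁴ × 62 = 0.028458 m
62–642 m: 580 × 2.4×10⁻⁴ × 0.17 = 0.023664 m
Δh = 0.028458 + 0.023664 = 0.052122 m

about 5.21 cm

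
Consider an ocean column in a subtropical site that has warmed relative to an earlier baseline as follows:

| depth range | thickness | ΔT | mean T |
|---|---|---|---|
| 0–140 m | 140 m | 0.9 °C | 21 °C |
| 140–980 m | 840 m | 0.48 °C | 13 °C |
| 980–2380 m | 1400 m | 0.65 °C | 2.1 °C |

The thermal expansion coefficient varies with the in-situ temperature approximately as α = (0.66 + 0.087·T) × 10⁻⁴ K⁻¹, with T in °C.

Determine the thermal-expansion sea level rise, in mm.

about 180 mm

Layer 1: α = (0.66 + 0.087×21)×10⁻⁴ = 2.487×10⁻⁴ K⁻¹
Layer 2: α = (0.66 + 0.087×13)×10⁻⁴ = 1.791×10⁻⁴ K⁻¹
Layer 3: α = (0.66 + 0.087×2.1)×10⁻⁴ = 0.8427×10⁻⁴ K⁻¹
Layer 1: 0.9 × 140 × 2.487×10⁻⁴ = 0.0313362 m
140–980 m: 0.48 × 840 × 1.791×10⁻⁴ = 0.07221312 m
980–2380 m: 0.8427×10⁻⁴ × 0.65 × 1400 = 0.0766857 m
Δh = 0.0313362 + 0.07221312 + 0.0766857 = 0.18023502 m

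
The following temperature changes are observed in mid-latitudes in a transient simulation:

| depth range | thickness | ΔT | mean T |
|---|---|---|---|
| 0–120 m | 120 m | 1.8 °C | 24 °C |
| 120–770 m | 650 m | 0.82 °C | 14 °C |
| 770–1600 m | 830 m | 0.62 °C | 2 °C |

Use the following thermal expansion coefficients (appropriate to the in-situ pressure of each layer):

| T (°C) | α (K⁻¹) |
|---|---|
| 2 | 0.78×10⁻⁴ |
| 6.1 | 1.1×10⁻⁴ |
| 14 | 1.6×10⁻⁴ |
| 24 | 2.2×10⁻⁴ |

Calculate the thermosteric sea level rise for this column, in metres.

Layer 1 at 24 °C → α = 2.2×10⁻⁴ K⁻¹
Layer 2 at 14 °C → α = 1.6×10⁻⁴ K⁻¹
Layer 3 at 2 °C → α = 0.78×10⁻⁴ K⁻¹
120 × 2.2×10⁻⁴ × 1.8 = 0.04752 m
Layer 2: 1.6×10⁻⁴ × 650 × 0.82 = 0.08528 m
Layer 3: 830 × 0.78×10⁻⁴ × 0.62 = 0.0401388 m
Δh = 0.04752 + 0.08528 + 0.0401388 = 0.1729388 m

0.173 m of thermosteric rise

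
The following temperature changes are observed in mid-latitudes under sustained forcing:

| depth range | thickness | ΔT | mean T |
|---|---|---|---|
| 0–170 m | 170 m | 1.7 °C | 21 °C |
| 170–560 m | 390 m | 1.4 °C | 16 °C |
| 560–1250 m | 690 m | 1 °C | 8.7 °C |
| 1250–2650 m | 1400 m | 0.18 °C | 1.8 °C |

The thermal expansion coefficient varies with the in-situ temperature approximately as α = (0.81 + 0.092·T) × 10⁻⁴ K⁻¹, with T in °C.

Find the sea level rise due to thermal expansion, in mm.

Layer 1: α = (0.81 + 0.092×21)×10⁻⁴ = 2.742×10⁻⁴ K⁻¹
Layer 2: α = (0.81 + 0.092×16)×10⁻⁴ = 2.282×10⁻⁴ K⁻¹
Layer 3: α = (0.81 + 0.092×8.7)×10⁻⁴ = 1.6104×10⁻⁴ K⁻¹
Layer 4: α = (0.81 + 0.092×1.8)×10⁻⁴ = 0.9756×10⁻⁴ K⁻¹
Layer 1: 2.742×10⁻⁴ × 1.7 × 170 = 0.0792438 m
170–560 m: 1.4 × 2.282×10⁻⁴ × 390 = 0.1245972 m
690 × 1.6104×10⁻⁴ × 1 = 0.1111176 m
1250–2650 m: 1400 × 0.9756×10⁻⁴ × 0.18 = 0.02458512 m
Δh = 0.0792438 + 0.1245972 + 0.1111176 + 0.02458512 = 0.33954372 m

Δh ≈ 340 mm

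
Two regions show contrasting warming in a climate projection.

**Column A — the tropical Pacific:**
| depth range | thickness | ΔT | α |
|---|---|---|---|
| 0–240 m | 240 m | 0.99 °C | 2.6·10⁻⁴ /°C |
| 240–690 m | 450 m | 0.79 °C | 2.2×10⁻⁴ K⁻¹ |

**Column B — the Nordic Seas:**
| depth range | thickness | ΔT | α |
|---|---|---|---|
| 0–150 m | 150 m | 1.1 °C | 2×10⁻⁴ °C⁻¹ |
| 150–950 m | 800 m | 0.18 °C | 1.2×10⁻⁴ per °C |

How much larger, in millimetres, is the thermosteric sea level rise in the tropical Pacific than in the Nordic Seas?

Δh_A − Δh_B ≈ 90 mm

A 0.99 × 240 × 2.6×10⁻⁴ = 0.061776 m
A 240–690 m: 450 × 0.79 × 2.2×10⁻⁴ = 0.07821 m
A total: 0.139986 m
B Layer 1: 150 × 1.1 × 2×10⁻⁴ = 0.03300 m
B 150–950 m: 0.18 × 800 × 1.2×10⁻⁴ = 0.01728 m
B total: 0.05028 m
Difference: 0.139986 − 0.05028 = 0.089706 m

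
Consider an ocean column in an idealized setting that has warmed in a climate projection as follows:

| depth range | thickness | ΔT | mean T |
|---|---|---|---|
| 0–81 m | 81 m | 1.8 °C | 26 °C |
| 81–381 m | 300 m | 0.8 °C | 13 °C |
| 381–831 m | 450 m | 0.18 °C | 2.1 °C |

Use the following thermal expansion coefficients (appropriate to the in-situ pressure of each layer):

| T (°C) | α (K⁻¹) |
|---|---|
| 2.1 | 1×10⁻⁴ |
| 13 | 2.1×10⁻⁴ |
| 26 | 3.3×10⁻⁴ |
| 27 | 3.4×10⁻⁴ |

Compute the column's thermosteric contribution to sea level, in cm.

10.7 cm

Layer 1 at 26 °C → α = 3.3×10⁻⁴ K⁻¹
Layer 2 at 13 °C → α = 2.1×10⁻⁴ K⁻¹
Layer 3 at 2.1 °C → α = 1×10⁻⁴ K⁻¹
0–81 m: 1.8 × 81 × 3.3×10⁻⁴ = 0.048114 m
300 × 2.1×10⁻⁴ × 0.8 = 0.05040 m
450 × 0.18 × 1×10⁻⁴ = 0.00810 m
Δh = 0.048114 + 0.05040 + 0.00810 = 0.106614 m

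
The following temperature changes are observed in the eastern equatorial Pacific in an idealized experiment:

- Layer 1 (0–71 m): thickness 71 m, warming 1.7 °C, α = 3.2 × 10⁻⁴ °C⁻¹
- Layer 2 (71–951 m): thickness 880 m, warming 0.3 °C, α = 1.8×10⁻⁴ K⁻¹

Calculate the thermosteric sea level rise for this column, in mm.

0–71 m: 71 × 1.7 × 3.2×10⁻⁴ = 0.038624 m
0.3 × 880 × 1.8×10⁻⁴ = 0.04752 m
Δh = 0.038624 + 0.04752 = 0.086144 m ≈ 86.1 mm

about 86.1 mm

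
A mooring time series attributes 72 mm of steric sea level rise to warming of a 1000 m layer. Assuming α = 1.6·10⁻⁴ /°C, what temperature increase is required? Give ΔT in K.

0.450 K

ΔT = Δh/(αH) = 0.072 / (1.6×10⁻⁴ × 1000) = 0.4500 K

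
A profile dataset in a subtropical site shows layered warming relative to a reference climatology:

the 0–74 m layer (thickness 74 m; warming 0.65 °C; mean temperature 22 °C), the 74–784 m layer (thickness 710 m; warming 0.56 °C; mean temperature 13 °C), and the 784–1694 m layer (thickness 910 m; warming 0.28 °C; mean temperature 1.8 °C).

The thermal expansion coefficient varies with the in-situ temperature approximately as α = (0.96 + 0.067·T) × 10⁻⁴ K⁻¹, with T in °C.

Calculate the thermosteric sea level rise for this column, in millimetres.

Δh = 112 mm

Layer 1: α = (0.96 + 0.067×22)×10⁻⁴ = 2.434×10⁻⁴ K⁻¹
Layer 2: α = (0.96 + 0.067×13)×10⁻⁴ = 1.831×10⁻⁴ K⁻¹
Layer 3: α = (0.96 + 0.067×1.8)×10⁻⁴ = 1.0806×10⁻⁴ K⁻¹
74 × 2.434×10⁻⁴ × 0.65 = 0.01170754 m
74–784 m: 1.831×10⁻⁴ × 710 × 0.56 = 0.07280056 m
Layer 3: 0.28 × 1.0806×10⁻⁴ × 910 = 0.027533688 m
Δh = 0.01170754 + 0.07280056 + 0.027533688 = 0.112041788 m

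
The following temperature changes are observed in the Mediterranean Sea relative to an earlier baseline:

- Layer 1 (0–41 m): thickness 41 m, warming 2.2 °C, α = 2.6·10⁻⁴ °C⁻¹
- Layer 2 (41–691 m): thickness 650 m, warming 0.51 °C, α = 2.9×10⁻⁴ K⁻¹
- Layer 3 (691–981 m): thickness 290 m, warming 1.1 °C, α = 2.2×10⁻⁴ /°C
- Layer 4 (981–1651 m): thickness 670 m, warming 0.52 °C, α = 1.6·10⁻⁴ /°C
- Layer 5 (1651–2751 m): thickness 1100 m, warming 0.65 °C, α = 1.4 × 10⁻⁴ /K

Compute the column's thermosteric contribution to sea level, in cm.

Δh = 34.6 cm

2.2 × 2.6×10⁻⁴ × 41 = 0.023452 m
Layer 2: 2.9×10⁻⁴ × 650 × 0.51 = 0.096135 m
691–981 m: 2.2×10⁻⁴ × 290 × 1.1 = 0.07018 m
Layer 4: 1.6×10⁻⁴ × 0.52 × 670 = 0.055744 m
Layer 5: 1100 × 0.65 × 1.4×10⁻⁴ = 0.10010 m
Δh = 0.023452 + 0.096135 + 0.07018 + 0.055744 + 0.10010 = 0.345611 m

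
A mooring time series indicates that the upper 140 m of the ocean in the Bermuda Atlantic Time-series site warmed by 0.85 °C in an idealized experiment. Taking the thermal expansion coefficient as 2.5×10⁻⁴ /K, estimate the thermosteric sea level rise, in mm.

Δh ≈ 30 mm

Δh = αΔT·H = 2.5×10⁻⁴ × 0.85 × 140 = 0.02975 m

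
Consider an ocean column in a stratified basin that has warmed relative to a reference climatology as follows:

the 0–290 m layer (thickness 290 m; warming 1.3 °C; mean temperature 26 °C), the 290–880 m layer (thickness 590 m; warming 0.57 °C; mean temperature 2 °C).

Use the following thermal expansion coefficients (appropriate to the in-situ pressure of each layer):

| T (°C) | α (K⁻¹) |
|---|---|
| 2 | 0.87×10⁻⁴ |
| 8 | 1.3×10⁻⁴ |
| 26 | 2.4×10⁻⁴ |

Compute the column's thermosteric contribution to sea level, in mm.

120 mm of thermosteric rise

Layer 1 at 26 °C → α = 2.4×10⁻⁴ K⁻¹
Layer 2 at 2 °C → α = 0.87×10⁻⁴ K⁻¹
2.4×10⁻⁴ × 1.3 × 290 = 0.09048 m
0.57 × 590 × 0.87×10⁻⁴ = 0.0292581 m
Δh = 0.09048 + 0.0292581 = 0.1197381 m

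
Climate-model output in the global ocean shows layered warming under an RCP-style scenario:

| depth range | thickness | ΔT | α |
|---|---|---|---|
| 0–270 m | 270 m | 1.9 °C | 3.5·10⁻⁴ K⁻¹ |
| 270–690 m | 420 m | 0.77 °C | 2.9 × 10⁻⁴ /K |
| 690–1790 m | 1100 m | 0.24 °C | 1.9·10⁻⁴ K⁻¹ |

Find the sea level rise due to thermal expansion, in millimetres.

0–270 m: 3.5×10⁻⁴ × 1.9 × 270 = 0.17955 m
Layer 2: 420 × 2.9×10⁻⁴ × 0.77 = 0.093786 m
690–1790 m: 1.9×10⁻⁴ × 1100 × 0.24 = 0.05016 m
Δh = 0.17955 + 0.093786 + 0.05016 = 0.323496 m

323 mm of thermosteric rise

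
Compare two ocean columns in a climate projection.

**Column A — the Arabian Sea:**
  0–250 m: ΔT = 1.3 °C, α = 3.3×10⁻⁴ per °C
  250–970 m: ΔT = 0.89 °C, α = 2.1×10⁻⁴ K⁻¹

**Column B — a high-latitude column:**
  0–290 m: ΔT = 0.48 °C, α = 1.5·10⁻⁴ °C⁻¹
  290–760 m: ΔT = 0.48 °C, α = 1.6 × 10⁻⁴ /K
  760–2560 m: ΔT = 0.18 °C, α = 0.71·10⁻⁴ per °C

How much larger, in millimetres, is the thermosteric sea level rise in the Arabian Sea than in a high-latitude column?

A 0–250 m: 3.3×10⁻⁴ × 1.3 × 250 = 0.10725 m
A 720 × 0.89 × 2.1×10⁻⁴ = 0.134568 m
A total: 0.241818 m
B 0–290 m: 0.48 × 290 × 1.5×10⁻⁴ = 0.02088 m
B 290–760 m: 1.6×10⁻⁴ × 0.48 × 470 = 0.036096 m
B 0.71×10⁻⁴ × 1800 × 0.18 = 0.023004 m
B total: 0.07998 m
Difference: 0.241818 − 0.07998 = 0.161838 m

162 mm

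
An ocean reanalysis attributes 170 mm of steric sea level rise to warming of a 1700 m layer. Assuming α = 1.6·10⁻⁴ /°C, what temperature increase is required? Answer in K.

ΔT = Δh/(αH) = 0.17 / (1.6×10⁻⁴ × 1700) = 0.6250 K

about 0.625 K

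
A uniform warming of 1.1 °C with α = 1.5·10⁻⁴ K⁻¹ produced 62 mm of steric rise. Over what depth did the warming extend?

H = Δh/(αΔT) = 0.062 / (1.5×10⁻⁴ × 1.1) ≈ 375.8 m

about 376 m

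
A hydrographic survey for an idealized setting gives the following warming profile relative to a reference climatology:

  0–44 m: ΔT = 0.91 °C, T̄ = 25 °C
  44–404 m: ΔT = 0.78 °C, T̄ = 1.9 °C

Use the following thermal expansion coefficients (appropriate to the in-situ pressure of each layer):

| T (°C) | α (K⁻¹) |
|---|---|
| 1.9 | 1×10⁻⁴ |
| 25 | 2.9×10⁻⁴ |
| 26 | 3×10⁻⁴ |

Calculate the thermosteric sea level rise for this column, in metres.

Δh ≈ 0.040 m

Layer 1 at 25 °C → α = 2.9×10⁻⁴ K⁻¹
Layer 2 at 1.9 °C → α = 1×10⁻⁴ K⁻¹
0.91 × 44 × 2.9×10⁻⁴ = 0.0116116 m
Layer 2: 1×10⁻⁴ × 0.78 × 360 = 0.02808 m
Δh = 0.0116116 + 0.02808 = 0.0396916 m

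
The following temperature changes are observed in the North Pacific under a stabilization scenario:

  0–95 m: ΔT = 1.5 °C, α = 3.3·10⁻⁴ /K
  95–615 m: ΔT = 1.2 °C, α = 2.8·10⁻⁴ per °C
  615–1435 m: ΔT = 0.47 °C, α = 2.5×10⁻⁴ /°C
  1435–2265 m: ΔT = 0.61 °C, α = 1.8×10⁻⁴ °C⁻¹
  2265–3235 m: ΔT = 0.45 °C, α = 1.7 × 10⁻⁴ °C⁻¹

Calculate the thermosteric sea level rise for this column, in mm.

Layer 1: 1.5 × 3.3×10⁻⁴ × 95 = 0.047025 m
95–615 m: 1.2 × 520 × 2.8×10⁻⁴ = 0.17472 m
615–1435 m: 0.47 × 820 × 2.5×10⁻⁴ = 0.09635 m
1435–2265 m: 1.8×10⁻⁴ × 0.61 × 830 = 0.091134 m
2265–3235 m: 0.45 × 970 × 1.7×10⁻⁴ = 0.074205 m
Δh = 0.047025 + 0.17472 + 0.09635 + 0.091134 + 0.074205 = 0.483434 m

483 mm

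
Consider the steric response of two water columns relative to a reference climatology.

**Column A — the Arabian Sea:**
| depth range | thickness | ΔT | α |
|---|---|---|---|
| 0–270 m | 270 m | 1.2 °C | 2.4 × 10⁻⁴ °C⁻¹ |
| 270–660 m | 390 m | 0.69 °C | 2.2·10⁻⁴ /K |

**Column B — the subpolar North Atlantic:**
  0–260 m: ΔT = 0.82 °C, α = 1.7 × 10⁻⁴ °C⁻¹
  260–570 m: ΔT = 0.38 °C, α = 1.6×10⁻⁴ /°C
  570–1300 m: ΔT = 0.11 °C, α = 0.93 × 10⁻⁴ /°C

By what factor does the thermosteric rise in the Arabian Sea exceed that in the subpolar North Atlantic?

A 270 × 2.4×10⁻⁴ × 1.2 = 0.07776 m
A 270–660 m: 2.2×10⁻⁴ × 0.69 × 390 = 0.059202 m
A total: 0.136962 m
B 0–260 m: 0.82 × 1.7×10⁻⁴ × 260 = 0.036244 m
B 310 × 0.38 × 1.6×10⁻⁴ = 0.018848 m
B Layer 3: 0.93×10⁻⁴ × 730 × 0.11 = 0.0074679 m
B total: 0.0625599 m
Ratio: 0.136962 / 0.0625599 ≈ 2.189

≈ 2.19×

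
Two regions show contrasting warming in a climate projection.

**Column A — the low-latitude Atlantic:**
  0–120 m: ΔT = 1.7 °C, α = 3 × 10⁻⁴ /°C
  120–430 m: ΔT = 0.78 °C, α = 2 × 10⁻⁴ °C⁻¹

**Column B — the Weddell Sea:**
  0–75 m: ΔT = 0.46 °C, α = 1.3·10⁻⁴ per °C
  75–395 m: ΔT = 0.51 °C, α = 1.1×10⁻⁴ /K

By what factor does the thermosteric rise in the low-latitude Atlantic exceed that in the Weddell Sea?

≈ 4.9×

A Layer 1: 1.7 × 120 × 3×10⁻⁴ = 0.06120 m
A 310 × 0.78 × 2×10⁻⁴ = 0.04836 m
A total: 0.10956 m
B Layer 1: 0.46 × 75 × 1.3×10⁻⁴ = 0.004485 m
B 1.1×10⁻⁴ × 0.51 × 320 = 0.017952 m
B total: 0.022437 m
Ratio: 0.10956 / 0.022437 ≈ 4.883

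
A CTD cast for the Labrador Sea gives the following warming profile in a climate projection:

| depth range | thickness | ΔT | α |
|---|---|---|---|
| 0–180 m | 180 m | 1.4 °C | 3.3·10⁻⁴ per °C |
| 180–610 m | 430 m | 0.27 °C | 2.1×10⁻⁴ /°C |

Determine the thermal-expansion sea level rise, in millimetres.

Layer 1: 3.3×10⁻⁴ × 1.4 × 180 = 0.08316 m
Layer 2: 430 × 0.27 × 2.1×10⁻⁴ = 0.024381 m
Δh = 0.08316 + 0.024381 = 0.107541 m

108 mm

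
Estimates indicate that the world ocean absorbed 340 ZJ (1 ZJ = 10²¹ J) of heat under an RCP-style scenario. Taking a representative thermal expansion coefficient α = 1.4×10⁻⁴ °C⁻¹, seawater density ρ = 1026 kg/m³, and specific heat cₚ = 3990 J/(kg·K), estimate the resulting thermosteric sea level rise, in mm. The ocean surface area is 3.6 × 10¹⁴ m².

32.3 mm

Per unit area: Q = 340×10²¹ / (3.6×10¹⁴) ≈ 9.444×10⁸ J/m²
Δh = αQ/(ρcₚ) = 1.4×10⁻⁴ × 9.444×10⁸ / (1026 × 3990) ≈ 0.032297 m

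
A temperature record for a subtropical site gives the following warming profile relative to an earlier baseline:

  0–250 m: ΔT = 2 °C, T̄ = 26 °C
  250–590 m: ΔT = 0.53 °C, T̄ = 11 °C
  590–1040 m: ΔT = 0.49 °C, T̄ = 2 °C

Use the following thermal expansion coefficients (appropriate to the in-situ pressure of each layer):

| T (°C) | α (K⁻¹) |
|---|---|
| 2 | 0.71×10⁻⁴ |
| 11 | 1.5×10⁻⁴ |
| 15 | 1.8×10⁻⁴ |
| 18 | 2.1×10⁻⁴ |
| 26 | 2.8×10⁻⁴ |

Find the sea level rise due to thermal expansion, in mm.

183 mm

Layer 1 at 26 °C → α = 2.8×10⁻⁴ K⁻¹
Layer 2 at 11 °C → α = 1.5×10⁻⁴ K⁻¹
Layer 3 at 2 °C → α = 0.71×10⁻⁴ K⁻¹
2 × 250 × 2.8×10⁻⁴ = 0.14000 m
340 × 0.53 × 1.5×10⁻⁴ = 0.02703 m
590–1040 m: 0.49 × 450 × 0.71×10⁻⁴ = 0.0156555 m
Δh = 0.14000 + 0.02703 + 0.0156555 = 0.1826855 m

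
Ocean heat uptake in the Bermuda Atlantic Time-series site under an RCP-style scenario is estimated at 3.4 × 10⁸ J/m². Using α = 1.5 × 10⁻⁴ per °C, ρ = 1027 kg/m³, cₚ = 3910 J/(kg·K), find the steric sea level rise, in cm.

Δh = αQ/(ρcₚ) = 1.5×10⁻⁴ × 3.4×10⁸ / (1027 × 3910) ≈ 0.012701 m

about 1.27 cm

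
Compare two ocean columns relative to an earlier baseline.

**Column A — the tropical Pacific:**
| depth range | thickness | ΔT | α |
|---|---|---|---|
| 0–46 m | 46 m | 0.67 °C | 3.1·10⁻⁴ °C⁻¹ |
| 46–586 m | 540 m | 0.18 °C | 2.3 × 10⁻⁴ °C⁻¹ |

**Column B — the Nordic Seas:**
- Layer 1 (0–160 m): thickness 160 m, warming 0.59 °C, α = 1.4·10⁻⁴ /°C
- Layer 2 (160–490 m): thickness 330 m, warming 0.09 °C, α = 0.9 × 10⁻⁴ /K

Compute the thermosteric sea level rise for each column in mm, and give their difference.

Δh_A ≈ 32 mm, Δh_B ≈ 16 mm; difference ≈ 16 mm

A 46 × 0.67 × 3.1×10⁻⁴ = 0.0095542 m
A 46–586 m: 2.3×10⁻⁴ × 540 × 0.18 = 0.022356 m
A total: 0.0319102 m
B 1.4×10⁻⁴ × 160 × 0.59 = 0.013216 m
B 330 × 0.9×10⁻⁴ × 0.09 = 0.002673 m
B total: 0.015889 m
Difference: 0.0319102 − 0.015889 = 0.0160212 m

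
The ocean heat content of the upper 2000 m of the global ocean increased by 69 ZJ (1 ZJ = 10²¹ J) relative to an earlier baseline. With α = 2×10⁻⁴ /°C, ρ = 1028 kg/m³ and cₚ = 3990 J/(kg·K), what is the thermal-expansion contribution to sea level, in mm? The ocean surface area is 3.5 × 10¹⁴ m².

about 9.61 mm

Per unit area: Q = 69×10²¹ / (3.5×10¹⁴) ≈ 1.971×10⁸ J/m²
Δh = αQ/(ρcₚ) = 2×10⁻⁴ × 1.971×10⁸ / (1028 × 3990) ≈ 0.0096106 m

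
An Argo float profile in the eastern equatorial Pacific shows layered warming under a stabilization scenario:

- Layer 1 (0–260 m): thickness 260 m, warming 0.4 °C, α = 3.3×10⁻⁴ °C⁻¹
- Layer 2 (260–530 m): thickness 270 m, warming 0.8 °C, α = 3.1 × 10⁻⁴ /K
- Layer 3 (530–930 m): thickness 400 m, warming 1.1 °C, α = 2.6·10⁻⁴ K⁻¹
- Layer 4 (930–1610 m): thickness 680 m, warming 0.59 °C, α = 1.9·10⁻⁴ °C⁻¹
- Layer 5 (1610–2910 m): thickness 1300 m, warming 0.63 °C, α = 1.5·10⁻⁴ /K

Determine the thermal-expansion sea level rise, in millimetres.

Layer 1: 3.3×10⁻⁴ × 0.4 × 260 = 0.03432 m
3.1×10⁻⁴ × 0.8 × 270 = 0.06696 m
530–930 m: 1.1 × 400 × 2.6×10⁻⁴ = 0.11440 m
0.59 × 1.9×10⁻⁴ × 680 = 0.076228 m
0.63 × 1300 × 1.5×10⁻⁴ = 0.12285 m
Δh = 0.03432 + 0.06696 + 0.11440 + 0.076228 + 0.12285 = 0.414758 m ≈ 415 mm

about 415 mm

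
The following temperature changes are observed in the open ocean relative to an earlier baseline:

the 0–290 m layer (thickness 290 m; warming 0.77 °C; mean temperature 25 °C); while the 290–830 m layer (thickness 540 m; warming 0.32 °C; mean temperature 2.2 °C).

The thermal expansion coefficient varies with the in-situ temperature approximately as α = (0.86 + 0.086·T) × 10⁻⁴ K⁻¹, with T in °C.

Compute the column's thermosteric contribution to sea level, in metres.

Layer 1: α = (0.86 + 0.086×25)×10⁻⁴ = 3.01×10⁻⁴ K⁻¹
Layer 2: α = (0.86 + 0.086×2.2)×10⁻⁴ = 1.0492×10⁻⁴ K⁻¹
Layer 1: 290 × 0.77 × 3.01×10⁻⁴ = 0.0672133 m
1.0492×10⁻⁴ × 540 × 0.32 = 0.018130176 m
Δh = 0.0672133 + 0.018130176 = 0.085343476 m

about 0.085 m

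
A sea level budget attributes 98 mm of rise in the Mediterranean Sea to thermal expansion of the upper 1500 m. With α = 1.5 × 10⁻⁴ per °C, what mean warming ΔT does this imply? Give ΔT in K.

ΔT = Δh/(αH) = 0.098 / (1.5×10⁻⁴ × 1500) ≈ 0.4356 K

about 0.436 K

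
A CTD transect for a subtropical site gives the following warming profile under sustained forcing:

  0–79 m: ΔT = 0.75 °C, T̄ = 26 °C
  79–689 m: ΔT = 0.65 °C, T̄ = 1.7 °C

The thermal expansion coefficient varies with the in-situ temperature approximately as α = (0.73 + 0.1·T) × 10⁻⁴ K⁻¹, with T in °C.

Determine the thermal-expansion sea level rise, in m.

Δh ≈ 0.0554 m

Layer 1: α = (0.73 + 0.1×26)×10⁻⁴ = 3.33×10⁻⁴ K⁻¹
Layer 2: α = (0.73 + 0.1×1.7)×10⁻⁴ = 0.9×10⁻⁴ K⁻¹
0–79 m: 3.33×10⁻⁴ × 79 × 0.75 = 0.01973025 m
79–689 m: 0.65 × 610 × 0.9×10⁻⁴ = 0.035685 m
Δh = 0.01973025 + 0.035685 = 0.05541525 m ≈ 0.0554 m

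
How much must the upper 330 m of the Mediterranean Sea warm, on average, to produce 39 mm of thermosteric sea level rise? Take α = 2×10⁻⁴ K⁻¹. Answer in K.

about 0.59 K

ΔT = Δh/(αH) = 0.039 / (2×10⁻⁴ × 330) ≈ 0.5909 K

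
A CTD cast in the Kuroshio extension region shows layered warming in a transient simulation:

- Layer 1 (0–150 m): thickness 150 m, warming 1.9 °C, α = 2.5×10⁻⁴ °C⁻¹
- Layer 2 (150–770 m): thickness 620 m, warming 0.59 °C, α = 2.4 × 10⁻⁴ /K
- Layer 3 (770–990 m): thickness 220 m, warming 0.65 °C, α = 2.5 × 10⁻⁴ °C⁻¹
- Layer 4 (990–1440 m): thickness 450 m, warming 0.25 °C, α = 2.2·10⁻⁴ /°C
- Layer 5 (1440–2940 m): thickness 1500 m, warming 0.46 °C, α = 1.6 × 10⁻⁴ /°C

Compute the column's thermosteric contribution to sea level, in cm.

Δh = 33.0 cm

2.5×10⁻⁴ × 1.9 × 150 = 0.07125 m
150–770 m: 0.59 × 2.4×10⁻⁴ × 620 = 0.087792 m
220 × 2.5×10⁻⁴ × 0.65 = 0.03575 m
Layer 4: 450 × 2.2×10⁻⁴ × 0.25 = 0.02475 m
1440–2940 m: 1.6×10⁻⁴ × 1500 × 0.46 = 0.11040 m
Δh = 0.07125 + 0.087792 + 0.03575 + 0.02475 + 0.11040 = 0.329942 m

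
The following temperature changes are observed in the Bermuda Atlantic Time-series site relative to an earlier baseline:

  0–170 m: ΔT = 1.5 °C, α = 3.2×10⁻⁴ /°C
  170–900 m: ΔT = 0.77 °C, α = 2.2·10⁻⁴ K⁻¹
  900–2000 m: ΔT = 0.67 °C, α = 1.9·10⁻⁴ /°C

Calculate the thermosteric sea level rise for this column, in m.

Δh = 0.345 m

Layer 1: 1.5 × 170 × 3.2×10⁻⁴ = 0.08160 m
0.77 × 730 × 2.2×10⁻⁴ = 0.123662 m
Layer 3: 1.9×10⁻⁴ × 1100 × 0.67 = 0.14003 m
Δh = 0.08160 + 0.123662 + 0.14003 = 0.345292 m ≈ 0.345 m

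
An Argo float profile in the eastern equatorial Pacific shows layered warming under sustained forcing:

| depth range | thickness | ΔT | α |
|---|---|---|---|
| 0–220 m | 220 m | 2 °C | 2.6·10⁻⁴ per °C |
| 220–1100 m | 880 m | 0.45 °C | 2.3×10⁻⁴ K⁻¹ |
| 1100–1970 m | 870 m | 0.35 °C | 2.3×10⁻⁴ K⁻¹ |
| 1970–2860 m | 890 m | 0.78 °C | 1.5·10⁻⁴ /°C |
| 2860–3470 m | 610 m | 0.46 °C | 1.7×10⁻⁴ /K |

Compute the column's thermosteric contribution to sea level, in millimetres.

2.6×10⁻⁴ × 220 × 2 = 0.11440 m
Layer 2: 2.3×10⁻⁴ × 880 × 0.45 = 0.09108 m
2.3×10⁻⁴ × 0.35 × 870 = 0.070035 m
Layer 4: 0.78 × 890 × 1.5×10⁻⁴ = 0.10413 m
2860–3470 m: 1.7×10⁻⁴ × 610 × 0.46 = 0.047702 m
Δh = 0.11440 + 0.09108 + 0.070035 + 0.10413 + 0.047702 = 0.427347 m ≈ 427 mm

427 mm of thermosteric rise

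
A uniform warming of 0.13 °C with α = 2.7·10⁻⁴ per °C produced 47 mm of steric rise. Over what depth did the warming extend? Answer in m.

H = Δh/(αΔT) = 0.047 / (2.7×10⁻⁴ × 0.13) ≈ 1339 m

1340 m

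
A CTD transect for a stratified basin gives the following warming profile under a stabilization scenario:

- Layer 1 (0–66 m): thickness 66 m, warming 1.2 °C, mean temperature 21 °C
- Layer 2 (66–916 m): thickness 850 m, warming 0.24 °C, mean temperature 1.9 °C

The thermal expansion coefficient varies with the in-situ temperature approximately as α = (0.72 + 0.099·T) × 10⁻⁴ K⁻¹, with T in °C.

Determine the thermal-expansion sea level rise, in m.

about 0.0407 m

Layer 1: α = (0.72 + 0.099×21)×10⁻⁴ = 2.799×10⁻⁴ K⁻¹
Layer 2: α = (0.72 + 0.099×1.9)×10⁻⁴ = 0.9081×10⁻⁴ K⁻¹
0–66 m: 66 × 2.799×10⁻⁴ × 1.2 = 0.02216808 m
0.24 × 0.9081×10⁻⁴ × 850 = 0.01852524 m
Δh = 0.02216808 + 0.01852524 = 0.04069332 m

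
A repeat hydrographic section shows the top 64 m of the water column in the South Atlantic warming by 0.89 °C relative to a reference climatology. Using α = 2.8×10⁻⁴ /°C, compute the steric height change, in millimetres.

Δh = αΔT·H = 2.8×10⁻⁴ × 0.89 × 64 = 0.0159488 m

Δh ≈ 15.9 mm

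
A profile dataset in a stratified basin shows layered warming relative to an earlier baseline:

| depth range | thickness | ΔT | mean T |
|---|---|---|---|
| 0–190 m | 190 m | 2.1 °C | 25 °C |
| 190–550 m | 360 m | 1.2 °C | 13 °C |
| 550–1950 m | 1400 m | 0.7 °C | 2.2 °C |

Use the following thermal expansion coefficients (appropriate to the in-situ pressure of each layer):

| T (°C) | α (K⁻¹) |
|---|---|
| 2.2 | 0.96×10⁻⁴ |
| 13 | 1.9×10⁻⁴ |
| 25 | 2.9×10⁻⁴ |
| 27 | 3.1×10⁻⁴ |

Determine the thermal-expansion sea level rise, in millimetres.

Layer 1 at 25 °C → α = 2.9×10⁻⁴ K⁻¹
Layer 2 at 13 °C → α = 1.9×10⁻⁴ K⁻¹
Layer 3 at 2.2 °C → α = 0.96×10⁻⁴ K⁻¹
190 × 2.1 × 2.9×10⁻⁴ = 0.11571 m
1.2 × 1.9×10⁻⁴ × 360 = 0.08208 m
550–1950 m: 0.7 × 0.96×10⁻⁴ × 1400 = 0.09408 m
Δh = 0.11571 + 0.08208 + 0.09408 = 0.29187 m

292 mm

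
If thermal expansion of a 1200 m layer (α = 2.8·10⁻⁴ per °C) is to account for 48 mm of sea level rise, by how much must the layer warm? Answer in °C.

ΔT = Δh/(αH) = 0.048 / (2.8×10⁻⁴ × 1200) ≈ 0.1429 °C

about 0.143 °C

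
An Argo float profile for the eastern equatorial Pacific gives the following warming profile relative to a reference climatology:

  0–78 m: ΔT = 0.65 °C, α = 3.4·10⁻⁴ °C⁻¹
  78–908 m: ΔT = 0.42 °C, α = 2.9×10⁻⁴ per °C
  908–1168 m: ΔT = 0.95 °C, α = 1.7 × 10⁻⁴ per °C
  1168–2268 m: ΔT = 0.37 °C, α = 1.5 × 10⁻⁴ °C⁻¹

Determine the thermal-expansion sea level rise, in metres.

0–78 m: 0.65 × 3.4×10⁻⁴ × 78 = 0.017238 m
78–908 m: 0.42 × 2.9×10⁻⁴ × 830 = 0.101094 m
908–1168 m: 0.95 × 260 × 1.7×10⁻⁴ = 0.04199 m
1168–2268 m: 0.37 × 1100 × 1.5×10⁻⁴ = 0.06105 m
Δh = 0.017238 + 0.101094 + 0.04199 + 0.06105 = 0.221372 m ≈ 0.221 m

about 0.221 m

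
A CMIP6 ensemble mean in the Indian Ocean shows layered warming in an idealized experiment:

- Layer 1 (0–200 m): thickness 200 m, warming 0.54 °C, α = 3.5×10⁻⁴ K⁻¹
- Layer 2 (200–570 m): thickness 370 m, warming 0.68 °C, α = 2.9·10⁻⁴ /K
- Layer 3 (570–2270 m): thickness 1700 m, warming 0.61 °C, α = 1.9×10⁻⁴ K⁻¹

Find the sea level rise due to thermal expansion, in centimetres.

about 31 cm

0–200 m: 3.5×10⁻⁴ × 200 × 0.54 = 0.03780 m
Layer 2: 0.68 × 2.9×10⁻⁴ × 370 = 0.072964 m
1.9×10⁻⁴ × 1700 × 0.61 = 0.19703 m
Δh = 0.03780 + 0.072964 + 0.19703 = 0.307794 m ≈ 31 cm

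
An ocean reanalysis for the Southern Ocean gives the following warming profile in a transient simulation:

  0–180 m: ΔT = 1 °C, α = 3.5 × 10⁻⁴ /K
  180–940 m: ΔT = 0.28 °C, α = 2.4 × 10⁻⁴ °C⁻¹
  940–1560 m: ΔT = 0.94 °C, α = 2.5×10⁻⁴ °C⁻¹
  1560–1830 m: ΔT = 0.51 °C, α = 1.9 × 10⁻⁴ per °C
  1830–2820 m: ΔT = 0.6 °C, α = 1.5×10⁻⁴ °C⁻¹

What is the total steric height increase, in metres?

0.375 m

1 × 180 × 3.5×10⁻⁴ = 0.06300 m
180–940 m: 2.4×10⁻⁴ × 760 × 0.28 = 0.051072 m
940–1560 m: 620 × 0.94 × 2.5×10⁻⁴ = 0.14570 m
270 × 1.9×10⁻⁴ × 0.51 = 0.026163 m
1830–2820 m: 990 × 0.6 × 1.5×10⁻⁴ = 0.08910 m
Δh = 0.06300 + 0.051072 + 0.14570 + 0.026163 + 0.08910 = 0.375035 m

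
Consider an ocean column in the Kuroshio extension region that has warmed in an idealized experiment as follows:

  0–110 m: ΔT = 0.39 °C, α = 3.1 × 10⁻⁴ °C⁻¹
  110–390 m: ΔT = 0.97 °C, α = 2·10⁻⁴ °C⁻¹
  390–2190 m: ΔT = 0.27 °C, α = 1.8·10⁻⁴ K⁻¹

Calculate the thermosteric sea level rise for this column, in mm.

Δh ≈ 160 mm

Layer 1: 110 × 0.39 × 3.1×10⁻⁴ = 0.013299 m
110–390 m: 2×10⁻⁴ × 0.97 × 280 = 0.05432 m
390–2190 m: 1.8×10⁻⁴ × 0.27 × 1800 = 0.08748 m
Δh = 0.013299 + 0.05432 + 0.08748 = 0.155099 m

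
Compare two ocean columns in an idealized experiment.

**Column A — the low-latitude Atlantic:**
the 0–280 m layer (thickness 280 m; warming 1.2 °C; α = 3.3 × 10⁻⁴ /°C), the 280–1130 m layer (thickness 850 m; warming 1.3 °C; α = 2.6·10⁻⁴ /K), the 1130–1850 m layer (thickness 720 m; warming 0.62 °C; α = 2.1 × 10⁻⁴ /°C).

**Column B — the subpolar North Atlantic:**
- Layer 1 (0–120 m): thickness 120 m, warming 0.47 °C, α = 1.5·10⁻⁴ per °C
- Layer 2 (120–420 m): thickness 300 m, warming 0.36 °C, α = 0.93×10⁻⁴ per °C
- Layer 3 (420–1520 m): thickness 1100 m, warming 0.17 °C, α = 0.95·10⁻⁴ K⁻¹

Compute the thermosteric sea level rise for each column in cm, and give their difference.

A: 49 cm; B: 3.6 cm; difference 46 cm

A Layer 1: 280 × 3.3×10⁻⁴ × 1.2 = 0.11088 m
A 280–1130 m: 850 × 2.6×10⁻⁴ × 1.3 = 0.28730 m
A 2.1×10⁻⁴ × 0.62 × 720 = 0.093744 m
A total: 0.491924 m
B 120 × 0.47 × 1.5×10⁻⁴ = 0.00846 m
B Layer 2: 0.36 × 0.93×10⁻⁴ × 300 = 0.010044 m
B 420–1520 m: 0.17 × 0.95×10⁻⁴ × 1100 = 0.017765 m
B total: 0.036269 m
Difference: 0.491924 − 0.036269 = 0.455655 m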